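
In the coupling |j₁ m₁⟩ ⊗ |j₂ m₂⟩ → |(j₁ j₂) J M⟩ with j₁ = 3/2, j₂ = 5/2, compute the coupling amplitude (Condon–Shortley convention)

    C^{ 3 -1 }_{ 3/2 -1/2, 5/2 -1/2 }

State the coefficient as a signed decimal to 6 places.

-0.129099

j₁+j₂−J=1  J+j₁−j₂=2  J−j₁+j₂=4  j₁+j₂+J+1=8
(j₁±m₁, j₂±m₂, J±M) = (1,2,2,3,2,4)
P² = 48/5
sum k=0..1:
  [0] +1/8 = 1/8
  [1] −1/6 = -1/6
S = -1/24
C² = P²·S² = 1/60 ; C = -0.129099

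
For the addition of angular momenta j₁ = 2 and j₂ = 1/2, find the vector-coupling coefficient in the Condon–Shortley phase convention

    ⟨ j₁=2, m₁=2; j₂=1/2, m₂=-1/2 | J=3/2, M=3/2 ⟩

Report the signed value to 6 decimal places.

j₁+j₂−J=1  J+j₁−j₂=3  J−j₁+j₂=0  j₁+j₂+J+1=5
(j₁±m₁, j₂±m₂, J±M) = (4,0,0,1,3,0)
P² = 144/5
sum k=0..0:
  [0] +1/6 = 1/6
S = 1/6
C² = P²·S² = 4/5 ; C = +0.894427

+√(4/5) = +0.894427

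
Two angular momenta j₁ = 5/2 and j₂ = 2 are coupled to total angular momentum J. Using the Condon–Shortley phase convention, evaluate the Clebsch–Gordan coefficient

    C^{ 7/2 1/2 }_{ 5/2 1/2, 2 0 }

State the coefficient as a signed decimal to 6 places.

j₁+j₂−J=1  J+j₁−j₂=4  J−j₁+j₂=3  j₁+j₂+J+1=9
(j₁±m₁, j₂±m₂, J±M) = (3,2,2,2,4,3)
P² = 768/35
sum k=0..1:
  [0] +1/8 = 1/8
  [1] −1/12 = -1/12
S = 1/24
C² = P²·S² = 4/105 ; C = +0.195180

+0.195180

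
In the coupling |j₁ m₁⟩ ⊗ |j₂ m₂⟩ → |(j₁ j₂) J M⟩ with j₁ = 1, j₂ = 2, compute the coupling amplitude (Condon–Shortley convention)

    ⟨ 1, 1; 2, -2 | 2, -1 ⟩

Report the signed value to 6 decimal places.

triangle: 1!*1!*3!/6! = 6/720
(j±m)!: 2!*0!*0!*4!*1!*3! = 288
prefactor² = (2J+1)*Δ*N² = 12
  k=0: +1/(0!*1!*0!*0!*1!*3!) = 1/6
Σ = 1/6  ⇒  CG² = 12*1/6² = 1/3
CG = +√(1/3) = +0.577350

+0.577350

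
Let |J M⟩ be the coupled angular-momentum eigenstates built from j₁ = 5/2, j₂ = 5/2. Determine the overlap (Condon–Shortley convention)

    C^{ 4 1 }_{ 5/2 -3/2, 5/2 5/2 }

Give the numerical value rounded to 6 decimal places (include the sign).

j₁+j₂−J=1  J+j₁−j₂=4  J−j₁+j₂=4  j₁+j₂+J+1=10
(j₁±m₁, j₂±m₂, J±M) = (1,4,5,0,5,3)
P² = 20736/7
sum k=1..1:
  [1] −1/144 = -1/144
S = -1/144
C² = P²·S² = 1/7 ; C = -0.377964

-0.377964  (= −√(1/7))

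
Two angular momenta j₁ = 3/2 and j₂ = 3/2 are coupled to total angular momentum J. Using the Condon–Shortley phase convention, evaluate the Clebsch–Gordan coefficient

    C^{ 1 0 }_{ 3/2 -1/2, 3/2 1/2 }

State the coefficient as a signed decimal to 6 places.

√[3·2!1!1!/5! · 1!2!2!1!1!1!] = √(1/5)
  +(−1)^1/∏(1,1,1,1,0,0)! = -1  (running -1)
  +(−1)^2/∏(2,0,0,0,1,1)! = 1/2  (running -1/2)
⟨..|..⟩ = √(1/5)·(-1/2) = -0.223607

-0.223607  (= −√(1/20))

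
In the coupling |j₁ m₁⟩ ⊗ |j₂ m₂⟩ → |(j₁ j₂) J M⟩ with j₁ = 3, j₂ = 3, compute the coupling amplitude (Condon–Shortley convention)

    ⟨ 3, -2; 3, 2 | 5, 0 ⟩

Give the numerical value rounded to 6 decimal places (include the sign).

√[11·1!5!5!/12! · 1!5!5!1!5!5!] = √(480000/7)
  +(−1)^0/∏(0,1,5,5,0,0)! = 1/14400  (running 1/14400)
  +(−1)^1/∏(1,0,4,4,1,1)! = -1/576  (running -1/600)
⟨..|..⟩ = √(480000/7)·(-1/600) = -0.436436

-0.436436  (= −√(4/21))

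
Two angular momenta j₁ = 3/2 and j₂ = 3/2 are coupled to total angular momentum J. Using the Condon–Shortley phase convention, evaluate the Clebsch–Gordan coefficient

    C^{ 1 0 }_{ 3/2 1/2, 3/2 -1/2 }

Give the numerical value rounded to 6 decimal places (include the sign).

-0.223607  (= −√(1/20))

j₁+j₂−J=2  J+j₁−j₂=1  J−j₁+j₂=1  j₁+j₂+J+1=5
(j₁±m₁, j₂±m₂, J±M) = (2,1,1,2,1,1)
P² = 1/5
sum k=0..1:
  [0] +1/2 = 1/2
  [1] −1/1 = -1
S = -1/2
C² = P²·S² = 1/20 ; C = -0.223607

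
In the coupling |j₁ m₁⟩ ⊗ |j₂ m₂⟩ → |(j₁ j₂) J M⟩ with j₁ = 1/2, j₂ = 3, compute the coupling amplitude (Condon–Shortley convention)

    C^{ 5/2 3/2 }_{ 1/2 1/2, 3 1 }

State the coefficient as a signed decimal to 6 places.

√[6·1!0!5!/7! · 1!0!4!2!4!1!] = √(1152/7)
  +(−1)^0/∏(0,1,0,4,0,1)! = 1/24  (running 1/24)
⟨..|..⟩ = √(1152/7)·(1/24) = +0.534522

+0.534522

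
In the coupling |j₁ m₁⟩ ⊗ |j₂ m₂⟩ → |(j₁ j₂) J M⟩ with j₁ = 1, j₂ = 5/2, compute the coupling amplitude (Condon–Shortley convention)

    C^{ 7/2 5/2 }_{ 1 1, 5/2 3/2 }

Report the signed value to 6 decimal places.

+0.845154

j₁+j₂−J=0  J+j₁−j₂=2  J−j₁+j₂=5  j₁+j₂+J+1=8
(j₁±m₁, j₂±m₂, J±M) = (2,0,4,1,6,1)
P² = 11520/7
sum k=0..0:
  [0] +1/48 = 1/48
S = 1/48
C² = P²·S² = 5/7 ; C = +0.845154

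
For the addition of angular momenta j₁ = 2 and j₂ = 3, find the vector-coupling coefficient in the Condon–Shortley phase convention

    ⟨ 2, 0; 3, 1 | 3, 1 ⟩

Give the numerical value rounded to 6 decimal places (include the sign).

-0.387298

triangle: 2!×2!×4!/9! = 96/362880
(j±m)!: 2!×2!×4!×2!×4!×2! = 9216
prefactor² = (2J+1)×Δ×N² = 256/15
  k=0: +1/(0!×2!×2!×4!×0!×0!) = 1/96
  k=1: −1/(1!×1!×1!×3!×1!×1!) = -1/6
  k=2: +1/(2!×0!×0!×2!×2!×2!) = 1/16
Σ = -3/32  ⇒  CG² = 256/15×(-3/32)² = 3/20
CG = −√(3/20) = -0.387298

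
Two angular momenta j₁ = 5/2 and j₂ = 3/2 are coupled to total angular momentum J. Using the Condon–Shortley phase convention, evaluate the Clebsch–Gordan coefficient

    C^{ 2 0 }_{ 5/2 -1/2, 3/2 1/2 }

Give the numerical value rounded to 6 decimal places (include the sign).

j₁+j₂−J=2  J+j₁−j₂=3  J−j₁+j₂=1  j₁+j₂+J+1=7
(j₁±m₁, j₂±m₂, J±M) = (2,3,2,1,2,2)
P² = 8/7
sum k=1..2:
  [1] −1/2 = -1/2
  [2] +1/4 = 1/4
S = -1/4
C² = P²·S² = 1/14 ; C = -0.267261

−√(1/14) = -0.267261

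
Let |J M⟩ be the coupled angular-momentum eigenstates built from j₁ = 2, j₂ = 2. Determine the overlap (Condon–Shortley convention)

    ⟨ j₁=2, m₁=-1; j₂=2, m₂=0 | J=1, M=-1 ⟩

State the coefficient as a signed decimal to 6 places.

+√(3/10) = +0.547723

j₁+j₂−J=3  J+j₁−j₂=1  J−j₁+j₂=1  j₁+j₂+J+1=6
(j₁±m₁, j₂±m₂, J±M) = (1,3,2,2,0,2)
P² = 6/5
sum k=2..2:
  [2] +1/2 = 1/2
S = 1/2
C² = P²·S² = 3/10 ; C = +0.547723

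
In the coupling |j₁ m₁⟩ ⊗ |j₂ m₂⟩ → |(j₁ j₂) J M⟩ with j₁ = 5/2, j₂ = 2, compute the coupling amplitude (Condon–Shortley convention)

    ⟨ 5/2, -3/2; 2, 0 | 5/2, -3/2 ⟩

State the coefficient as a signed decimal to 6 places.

−√(1/70) = -0.119523

√[6·2!3!2!/8! · 1!4!2!2!1!4!] = √(288/35)
  +(−1)^1/∏(1,1,3,1,0,1)! = -1/6  (running -1/6)
  +(−1)^2/∏(2,0,2,0,1,2)! = 1/8  (running -1/24)
⟨..|..⟩ = √(288/35)·(-1/24) = -0.119523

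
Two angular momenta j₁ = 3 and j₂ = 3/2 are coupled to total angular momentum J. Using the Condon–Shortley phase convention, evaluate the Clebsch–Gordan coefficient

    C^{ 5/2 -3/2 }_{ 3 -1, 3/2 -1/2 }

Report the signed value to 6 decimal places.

√[6·2!4!1!/8! · 2!4!1!2!1!4!] = √(576/35)
  +(−1)^0/∏(0,2,4,1,0,0)! = 1/48  (running 1/48)
  +(−1)^1/∏(1,1,3,0,1,1)! = -1/6  (running -7/48)
⟨..|..⟩ = √(576/35)·(-7/48) = -0.591608

-0.591608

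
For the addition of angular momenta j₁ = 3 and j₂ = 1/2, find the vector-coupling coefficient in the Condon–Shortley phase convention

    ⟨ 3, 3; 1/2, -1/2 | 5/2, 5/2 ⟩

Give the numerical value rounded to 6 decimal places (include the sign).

√[6·1!5!0!/7! · 6!0!0!1!5!0!] = √(86400/7)
  +(−1)^0/∏(0,1,0,0,5,0)! = 1/120  (running 1/120)
⟨..|..⟩ = √(86400/7)·(1/120) = +0.925820

+0.925820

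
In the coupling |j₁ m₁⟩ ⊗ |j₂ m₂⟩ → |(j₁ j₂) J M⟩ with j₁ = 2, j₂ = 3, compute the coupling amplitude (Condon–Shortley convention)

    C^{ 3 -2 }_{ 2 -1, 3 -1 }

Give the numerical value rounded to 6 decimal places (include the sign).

-0.500000  (= −√(1/4))

j₁+j₂−J=2  J+j₁−j₂=2  J−j₁+j₂=4  j₁+j₂+J+1=9
(j₁±m₁, j₂±m₂, J±M) = (1,3,2,4,1,5)
P² = 64
sum k=1..2:
  [1] −1/12 = -1/12
  [2] +1/48 = 1/48
S = -1/16
C² = P²·S² = 1/4 ; C = -0.500000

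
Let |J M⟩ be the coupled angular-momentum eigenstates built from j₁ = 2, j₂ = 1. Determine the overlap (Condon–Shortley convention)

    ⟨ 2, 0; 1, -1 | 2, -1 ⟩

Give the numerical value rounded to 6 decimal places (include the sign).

j₁+j₂−J=1  J+j₁−j₂=3  J−j₁+j₂=1  j₁+j₂+J+1=6
(j₁±m₁, j₂±m₂, J±M) = (2,2,0,2,1,3)
P² = 2
sum k=0..0:
  [0] +1/2 = 1/2
S = 1/2
C² = P²·S² = 1/2 ; C = +0.707107

+0.707107  (= +√(1/2))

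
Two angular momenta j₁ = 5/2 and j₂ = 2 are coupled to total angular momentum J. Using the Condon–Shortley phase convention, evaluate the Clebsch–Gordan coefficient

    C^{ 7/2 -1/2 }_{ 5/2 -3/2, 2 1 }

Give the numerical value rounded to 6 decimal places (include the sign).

j₁+j₂−J=1  J+j₁−j₂=4  J−j₁+j₂=3  j₁+j₂+J+1=9
(j₁±m₁, j₂±m₂, J±M) = (1,4,3,1,3,4)
P² = 2304/35
sum k=0..1:
  [0] +1/144 = 1/144
  [1] −1/12 = -1/12
S = -11/144
C² = P²·S² = 121/315 ; C = -0.619780

−√(121/315) ≈ -0.619780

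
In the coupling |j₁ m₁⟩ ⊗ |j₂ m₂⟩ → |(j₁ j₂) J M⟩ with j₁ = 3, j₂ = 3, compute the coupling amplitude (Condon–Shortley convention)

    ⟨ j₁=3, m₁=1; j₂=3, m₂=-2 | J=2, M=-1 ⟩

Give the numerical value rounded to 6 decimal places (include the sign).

triangle: 4!*2!*2!/9! = 96/362880
(j±m)!: 4!*2!*1!*5!*1!*3! = 34560
prefactor² = (2J+1)*Δ*N² = 320/7
  k=0: +1/(0!*4!*2!*1!*0!*1!) = 1/48
  k=1: −1/(1!*3!*1!*0!*1!*2!) = -1/12
Σ = -1/16  ⇒  CG² = 320/7*(-1/16)² = 5/28
CG = −√(5/28) = -0.422577

−√(5/28) ≈ -0.422577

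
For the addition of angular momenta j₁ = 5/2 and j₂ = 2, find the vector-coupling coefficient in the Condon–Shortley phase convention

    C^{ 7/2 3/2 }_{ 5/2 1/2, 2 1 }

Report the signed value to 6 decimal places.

−√(2/21) ≈ -0.308607

j₁+j₂−J=1  J+j₁−j₂=4  J−j₁+j₂=3  j₁+j₂+J+1=9
(j₁±m₁, j₂±m₂, J±M) = (3,2,3,1,5,2)
P² = 384/7
sum k=0..1:
  [0] +1/24 = 1/24
  [1] −1/12 = -1/12
S = -1/24
C² = P²·S² = 2/21 ; C = -0.308607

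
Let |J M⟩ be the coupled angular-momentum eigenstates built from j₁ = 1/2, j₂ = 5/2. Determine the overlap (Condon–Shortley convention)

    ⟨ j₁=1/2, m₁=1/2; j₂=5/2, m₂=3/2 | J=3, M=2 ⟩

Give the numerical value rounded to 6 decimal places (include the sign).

√[7·0!1!5!/7! · 1!0!4!1!5!1!] = √(480)
  +(−1)^0/∏(0,0,0,4,1,1)! = 1/24  (running 1/24)
⟨..|..⟩ = √(480)·(1/24) = +0.912871

+0.912871  (= +√(5/6))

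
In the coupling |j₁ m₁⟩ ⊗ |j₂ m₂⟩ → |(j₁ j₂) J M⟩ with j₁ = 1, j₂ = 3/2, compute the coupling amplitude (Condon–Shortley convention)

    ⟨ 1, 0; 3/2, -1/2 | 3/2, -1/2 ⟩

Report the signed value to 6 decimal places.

triangle: 1!·1!·2!/5! = 2/120
(j±m)!: 1!·1!·1!·2!·1!·2! = 4
prefactor² = (2J+1)·Δ·N² = 4/15
  k=0: +1/(0!·1!·1!·1!·0!·1!) = 1
  k=1: −1/(1!·0!·0!·0!·1!·2!) = -1/2
Σ = 1/2  ⇒  CG² = 4/15·1/2² = 1/15
CG = +√(1/15) = +0.258199

+√(1/15) ≈ +0.258199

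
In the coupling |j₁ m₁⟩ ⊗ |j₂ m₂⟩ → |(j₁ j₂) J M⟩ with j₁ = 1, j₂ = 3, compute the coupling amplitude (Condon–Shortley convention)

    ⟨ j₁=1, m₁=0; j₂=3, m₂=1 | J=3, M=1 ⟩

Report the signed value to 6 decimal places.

−√(1/12) = -0.288675

triangle: 1!·1!·5!/8! = 120/40320
(j±m)!: 1!·1!·4!·2!·4!·2! = 2304
prefactor² = (2J+1)·Δ·N² = 48
  k=0: +1/(0!·1!·1!·4!·0!·1!) = 1/24
  k=1: −1/(1!·0!·0!·3!·1!·2!) = -1/12
Σ = -1/24  ⇒  CG² = 48·(-1/24)² = 1/12
CG = −√(1/12) = -0.288675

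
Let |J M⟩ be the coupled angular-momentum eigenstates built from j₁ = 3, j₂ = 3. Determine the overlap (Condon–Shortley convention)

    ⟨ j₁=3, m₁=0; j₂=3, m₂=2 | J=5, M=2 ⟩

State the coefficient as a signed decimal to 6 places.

j₁+j₂−J=1  J+j₁−j₂=5  J−j₁+j₂=5  j₁+j₂+J+1=12
(j₁±m₁, j₂±m₂, J±M) = (3,3,5,1,7,3)
P² = 43200
sum k=0..1:
  [0] +1/1440 = 1/1440
  [1] −1/288 = -1/288
S = -1/360
C² = P²·S² = 1/3 ; C = -0.577350

−√(1/3) = -0.577350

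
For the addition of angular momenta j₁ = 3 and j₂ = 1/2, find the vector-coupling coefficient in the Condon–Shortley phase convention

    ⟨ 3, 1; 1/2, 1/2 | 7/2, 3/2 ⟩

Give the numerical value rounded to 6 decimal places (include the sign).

+0.845154  (= +√(5/7))

j₁+j₂−J=0  J+j₁−j₂=6  J−j₁+j₂=1  j₁+j₂+J+1=8
(j₁±m₁, j₂±m₂, J±M) = (4,2,1,0,5,2)
P² = 11520/7
sum k=0..0:
  [0] +1/48 = 1/48
S = 1/48
C² = P²·S² = 5/7 ; C = +0.845154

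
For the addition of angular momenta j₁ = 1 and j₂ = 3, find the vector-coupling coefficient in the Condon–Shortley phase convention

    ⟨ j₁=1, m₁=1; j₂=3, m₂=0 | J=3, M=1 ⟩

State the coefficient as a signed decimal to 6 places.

j₁+j₂−J=1  J+j₁−j₂=1  J−j₁+j₂=5  j₁+j₂+J+1=8
(j₁±m₁, j₂±m₂, J±M) = (2,0,3,3,4,2)
P² = 72
sum k=0..0:
  [0] +1/12 = 1/12
S = 1/12
C² = P²·S² = 1/2 ; C = +0.707107

+0.707107  (= +√(1/2))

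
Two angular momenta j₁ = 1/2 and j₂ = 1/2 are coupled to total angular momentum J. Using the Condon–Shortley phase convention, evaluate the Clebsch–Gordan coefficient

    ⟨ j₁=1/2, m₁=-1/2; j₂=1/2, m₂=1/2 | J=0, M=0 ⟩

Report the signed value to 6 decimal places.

√[1·1!0!0!/2! · 0!1!1!0!0!0!] = √(1/2)
  +(−1)^1/∏(1,0,0,0,0,0)! = -1  (running -1)
⟨..|..⟩ = √(1/2)·(-1) = -0.707107

−√(1/2) = -0.707107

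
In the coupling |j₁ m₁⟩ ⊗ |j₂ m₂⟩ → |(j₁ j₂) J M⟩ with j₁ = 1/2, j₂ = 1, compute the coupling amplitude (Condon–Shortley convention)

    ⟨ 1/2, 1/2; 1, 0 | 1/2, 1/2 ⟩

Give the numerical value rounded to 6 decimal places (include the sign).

+√(1/3) ≈ +0.577350

triangle: 1!×0!×1!/3! = 1/6
(j±m)!: 1!×0!×1!×1!×1!×0! = 1
prefactor² = (2J+1)×Δ×N² = 1/3
  k=0: +1/(0!×1!×0!×1!×0!×0!) = 1
Σ = 1  ⇒  CG² = 1/3×1² = 1/3
CG = +√(1/3) = +0.577350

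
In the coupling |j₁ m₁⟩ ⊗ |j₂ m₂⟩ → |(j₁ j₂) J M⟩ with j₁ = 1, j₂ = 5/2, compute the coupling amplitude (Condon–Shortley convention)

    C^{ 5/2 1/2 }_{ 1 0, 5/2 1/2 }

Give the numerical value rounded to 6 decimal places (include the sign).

−√(1/35) = -0.169031

j₁+j₂−J=1  J+j₁−j₂=1  J−j₁+j₂=4  j₁+j₂+J+1=7
(j₁±m₁, j₂±m₂, J±M) = (1,1,3,2,3,2)
P² = 144/35
sum k=0..1:
  [0] +1/6 = 1/6
  [1] −1/4 = -1/4
S = -1/12
C² = P²·S² = 1/35 ; C = -0.169031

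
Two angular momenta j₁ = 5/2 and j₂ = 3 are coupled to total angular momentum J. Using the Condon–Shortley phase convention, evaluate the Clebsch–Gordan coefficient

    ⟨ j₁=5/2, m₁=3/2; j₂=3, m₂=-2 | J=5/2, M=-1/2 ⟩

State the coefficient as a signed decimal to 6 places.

+√(1/14) ≈ +0.267261

triangle: 3!*2!*3!/9! = 72/362880
(j±m)!: 4!*1!*1!*5!*2!*3! = 34560
prefactor² = (2J+1)*Δ*N² = 288/7
  k=0: +1/(0!*3!*1!*1!*1!*2!) = 1/12
  k=1: −1/(1!*2!*0!*0!*2!*3!) = -1/24
Σ = 1/24  ⇒  CG² = 288/7*1/24² = 1/14
CG = +√(1/14) = +0.267261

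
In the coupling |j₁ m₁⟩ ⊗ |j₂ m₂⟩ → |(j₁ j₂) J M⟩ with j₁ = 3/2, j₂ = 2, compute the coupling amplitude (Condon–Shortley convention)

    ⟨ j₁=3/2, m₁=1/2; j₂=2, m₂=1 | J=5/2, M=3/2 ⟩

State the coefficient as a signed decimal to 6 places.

√[6·1!2!3!/7! · 2!1!3!1!4!1!] = √(144/35)
  +(−1)^0/∏(0,1,1,3,1,0)! = 1/6  (running 1/6)
  +(−1)^1/∏(1,0,0,2,2,1)! = -1/4  (running -1/12)
⟨..|..⟩ = √(144/35)·(-1/12) = -0.169031

−√(1/35) ≈ -0.169031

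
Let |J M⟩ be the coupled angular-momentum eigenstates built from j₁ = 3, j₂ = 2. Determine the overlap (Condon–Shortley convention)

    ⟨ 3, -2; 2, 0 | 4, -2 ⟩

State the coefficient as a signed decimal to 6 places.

−√(12/35) = -0.585540

triangle: 1!*5!*3!/10! = 720/3628800
(j±m)!: 1!*5!*2!*2!*2!*6! = 691200
prefactor² = (2J+1)*Δ*N² = 8640/7
  k=0: +1/(0!*1!*5!*2!*0!*1!) = 1/240
  k=1: −1/(1!*0!*4!*1!*1!*2!) = -1/48
Σ = -1/60  ⇒  CG² = 8640/7*(-1/60)² = 12/35
CG = −√(12/35) = -0.585540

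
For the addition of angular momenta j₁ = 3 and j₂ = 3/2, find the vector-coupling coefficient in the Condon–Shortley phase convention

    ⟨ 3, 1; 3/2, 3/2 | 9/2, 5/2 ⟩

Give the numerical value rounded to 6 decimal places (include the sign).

√[10·0!6!3!/10! · 4!2!3!0!7!2!] = √(34560)
  +(−1)^0/∏(0,0,2,3,4,0)! = 1/288  (running 1/288)
⟨..|..⟩ = √(34560)·(1/288) = +0.645497

+0.645497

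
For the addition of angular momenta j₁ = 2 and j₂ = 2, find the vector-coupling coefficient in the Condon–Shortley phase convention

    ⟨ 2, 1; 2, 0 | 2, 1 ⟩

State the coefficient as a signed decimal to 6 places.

triangle: 2!*2!*2!/7! = 8/5040
(j±m)!: 3!*1!*2!*2!*3!*1! = 144
prefactor² = (2J+1)*Δ*N² = 8/7
  k=0: +1/(0!*2!*1!*2!*1!*0!) = 1/4
  k=1: −1/(1!*1!*0!*1!*2!*1!) = -1/2
Σ = -1/4  ⇒  CG² = 8/7*(-1/4)² = 1/14
CG = −√(1/14) = -0.267261

-0.267261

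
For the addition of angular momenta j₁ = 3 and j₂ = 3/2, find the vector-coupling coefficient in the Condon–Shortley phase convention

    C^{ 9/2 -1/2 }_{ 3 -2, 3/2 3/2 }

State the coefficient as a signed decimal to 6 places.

+√(1/21) = +0.218218

√[10·0!6!3!/10! · 1!5!3!0!4!5!] = √(172800/7)
  +(−1)^0/∏(0,0,5,3,1,0)! = 1/720  (running 1/720)
⟨..|..⟩ = √(172800/7)·(1/720) = +0.218218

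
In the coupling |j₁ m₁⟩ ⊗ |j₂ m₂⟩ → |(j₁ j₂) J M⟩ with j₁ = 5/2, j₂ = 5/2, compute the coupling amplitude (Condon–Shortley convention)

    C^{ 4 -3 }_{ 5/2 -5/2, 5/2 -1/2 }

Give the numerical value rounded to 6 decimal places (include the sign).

-0.707107  (= −√(1/2))

j₁+j₂−J=1  J+j₁−j₂=4  J−j₁+j₂=4  j₁+j₂+J+1=10
(j₁±m₁, j₂±m₂, J±M) = (0,5,2,3,1,7)
P² = 10368
sum k=1..1:
  [1] −1/144 = -1/144
S = -1/144
C² = P²·S² = 1/2 ; C = -0.707107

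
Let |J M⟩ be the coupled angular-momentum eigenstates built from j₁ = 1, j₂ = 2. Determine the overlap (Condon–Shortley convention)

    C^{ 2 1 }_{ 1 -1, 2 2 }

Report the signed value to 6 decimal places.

j₁+j₂−J=1  J+j₁−j₂=1  J−j₁+j₂=3  j₁+j₂+J+1=6
(j₁±m₁, j₂±m₂, J±M) = (0,2,4,0,3,1)
P² = 12
sum k=1..1:
  [1] −1/6 = -1/6
S = -1/6
C² = P²·S² = 1/3 ; C = -0.577350

-0.577350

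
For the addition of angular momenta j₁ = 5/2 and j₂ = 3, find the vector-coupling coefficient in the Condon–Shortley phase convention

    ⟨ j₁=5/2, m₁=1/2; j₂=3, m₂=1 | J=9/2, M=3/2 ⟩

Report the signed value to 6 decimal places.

−√(5/231) ≈ -0.147122

triangle: 1!·4!·5!/11! = 2880/39916800
(j±m)!: 3!·2!·4!·2!·6!·3! = 2488320
prefactor² = (2J+1)·Δ·N² = 138240/77
  k=0: +1/(0!·1!·2!·4!·2!·1!) = 1/96
  k=1: −1/(1!·0!·1!·3!·3!·2!) = -1/72
Σ = -1/288  ⇒  CG² = 138240/77·(-1/288)² = 5/231
CG = −√(5/231) = -0.147122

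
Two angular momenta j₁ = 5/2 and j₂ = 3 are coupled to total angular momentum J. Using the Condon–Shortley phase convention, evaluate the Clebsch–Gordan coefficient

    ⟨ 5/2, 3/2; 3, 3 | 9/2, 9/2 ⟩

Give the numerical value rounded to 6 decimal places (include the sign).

−√(6/11) ≈ -0.738549

√[10·1!4!5!/11! · 4!1!6!0!9!0!] = √(49766400/11)
  +(−1)^1/∏(1,0,0,5,4,0)! = -1/2880  (running -1/2880)
⟨..|..⟩ = √(49766400/11)·(-1/2880) = -0.738549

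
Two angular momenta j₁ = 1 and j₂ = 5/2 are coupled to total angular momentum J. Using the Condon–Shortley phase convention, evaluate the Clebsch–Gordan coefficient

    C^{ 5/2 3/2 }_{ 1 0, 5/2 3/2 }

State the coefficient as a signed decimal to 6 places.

√[6·1!1!4!/7! · 1!1!4!1!4!1!] = √(576/35)
  +(−1)^0/∏(0,1,1,4,0,0)! = 1/24  (running 1/24)
  +(−1)^1/∏(1,0,0,3,1,1)! = -1/6  (running -1/8)
⟨..|..⟩ = √(576/35)·(-1/8) = -0.507093

−√(9/35) = -0.507093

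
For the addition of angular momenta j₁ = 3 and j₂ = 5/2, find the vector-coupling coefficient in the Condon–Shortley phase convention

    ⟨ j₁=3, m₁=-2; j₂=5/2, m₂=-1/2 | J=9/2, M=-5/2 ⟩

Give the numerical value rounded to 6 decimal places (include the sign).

triangle: 1!·5!·4!/11! = 2880/39916800
(j±m)!: 1!·5!·2!·3!·2!·7! = 14515200
prefactor² = (2J+1)·Δ·N² = 115200/11
  k=0: +1/(0!·1!·5!·2!·0!·2!) = 1/480
  k=1: −1/(1!·0!·4!·1!·1!·3!) = -1/144
Σ = -7/1440  ⇒  CG² = 115200/11·(-7/1440)² = 49/198
CG = −√(49/198) = -0.497468

−√(49/198) ≈ -0.497468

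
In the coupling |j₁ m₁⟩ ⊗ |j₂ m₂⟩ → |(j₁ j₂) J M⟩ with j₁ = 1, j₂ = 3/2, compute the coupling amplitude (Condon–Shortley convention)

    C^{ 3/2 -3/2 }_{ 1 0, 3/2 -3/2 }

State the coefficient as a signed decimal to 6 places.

j₁+j₂−J=1  J+j₁−j₂=1  J−j₁+j₂=2  j₁+j₂+J+1=5
(j₁±m₁, j₂±m₂, J±M) = (1,1,0,3,0,3)
P² = 12/5
sum k=0..0:
  [0] +1/2 = 1/2
S = 1/2
C² = P²·S² = 3/5 ; C = +0.774597

+0.774597  (= +√(3/5))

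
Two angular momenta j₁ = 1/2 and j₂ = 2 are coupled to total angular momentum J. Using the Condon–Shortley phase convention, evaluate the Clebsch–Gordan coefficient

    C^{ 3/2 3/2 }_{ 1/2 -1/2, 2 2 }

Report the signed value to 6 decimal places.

√[4·1!0!3!/5! · 0!1!4!0!3!0!] = √(144/5)
  +(−1)^1/∏(1,0,0,3,0,0)! = -1/6  (running -1/6)
⟨..|..⟩ = √(144/5)·(-1/6) = -0.894427

−√(4/5) = -0.894427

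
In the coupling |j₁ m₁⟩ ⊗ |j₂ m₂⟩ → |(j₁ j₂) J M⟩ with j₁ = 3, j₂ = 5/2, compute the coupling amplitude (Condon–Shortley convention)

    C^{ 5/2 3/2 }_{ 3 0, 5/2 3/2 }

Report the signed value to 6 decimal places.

+0.483046  (= +√(7/30))

triangle: 3!×3!×2!/9! = 72/362880
(j±m)!: 3!×3!×4!×1!×4!×1! = 20736
prefactor² = (2J+1)×Δ×N² = 864/35
  k=2: +1/(2!×1!×1!×2!×2!×0!) = 1/8
  k=3: −1/(3!×0!×0!×1!×3!×1!) = -1/36
Σ = 7/72  ⇒  CG² = 864/35×7/72² = 7/30
CG = +√(7/30) = +0.483046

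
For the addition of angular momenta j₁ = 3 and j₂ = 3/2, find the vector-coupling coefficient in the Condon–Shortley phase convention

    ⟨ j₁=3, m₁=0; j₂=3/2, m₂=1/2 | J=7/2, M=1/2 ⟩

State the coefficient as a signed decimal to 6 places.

triangle: 1!·5!·2!/9! = 240/362880
(j±m)!: 3!·3!·2!·1!·4!·3! = 10368
prefactor² = (2J+1)·Δ·N² = 384/7
  k=0: +1/(0!·1!·3!·2!·2!·0!) = 1/24
  k=1: −1/(1!·0!·2!·1!·3!·1!) = -1/12
Σ = -1/24  ⇒  CG² = 384/7·(-1/24)² = 2/21
CG = −√(2/21) = -0.308607

−√(2/21) ≈ -0.308607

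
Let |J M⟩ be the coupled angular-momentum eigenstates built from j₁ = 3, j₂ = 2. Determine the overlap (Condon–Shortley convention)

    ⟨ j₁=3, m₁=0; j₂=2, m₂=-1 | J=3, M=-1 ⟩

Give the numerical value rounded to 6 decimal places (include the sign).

j₁+j₂−J=2  J+j₁−j₂=4  J−j₁+j₂=2  j₁+j₂+J+1=9
(j₁±m₁, j₂±m₂, J±M) = (3,3,1,3,2,4)
P² = 96/5
sum k=0..1:
  [0] +1/12 = 1/12
  [1] −1/8 = -1/8
S = -1/24
C² = P²·S² = 1/30 ; C = -0.182574

−√(1/30) ≈ -0.182574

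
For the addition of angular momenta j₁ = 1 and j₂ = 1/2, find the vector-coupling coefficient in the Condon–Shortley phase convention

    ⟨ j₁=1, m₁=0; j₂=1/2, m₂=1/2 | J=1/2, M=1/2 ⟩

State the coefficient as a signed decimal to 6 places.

-0.577350

j₁+j₂−J=1  J+j₁−j₂=1  J−j₁+j₂=0  j₁+j₂+J+1=3
(j₁±m₁, j₂±m₂, J±M) = (1,1,1,0,1,0)
P² = 1/3
sum k=1..1:
  [1] −1/1 = -1
S = -1
C² = P²·S² = 1/3 ; C = -0.577350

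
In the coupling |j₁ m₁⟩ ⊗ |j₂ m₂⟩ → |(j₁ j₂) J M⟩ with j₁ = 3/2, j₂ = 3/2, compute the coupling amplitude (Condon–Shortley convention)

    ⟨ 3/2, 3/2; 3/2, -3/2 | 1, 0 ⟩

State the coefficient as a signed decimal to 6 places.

+√(9/20) ≈ +0.670820

√[3·2!1!1!/5! · 3!0!0!3!1!1!] = √(9/5)
  +(−1)^0/∏(0,2,0,0,1,1)! = 1/2  (running 1/2)
⟨..|..⟩ = √(9/5)·(1/2) = +0.670820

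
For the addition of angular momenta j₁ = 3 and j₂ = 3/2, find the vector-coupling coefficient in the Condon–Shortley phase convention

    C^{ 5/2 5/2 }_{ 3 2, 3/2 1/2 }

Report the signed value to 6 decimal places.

-0.597614

√[6·2!4!1!/8! · 5!1!2!1!5!0!] = √(1440/7)
  +(−1)^1/∏(1,1,0,1,4,0)! = -1/24  (running -1/24)
⟨..|..⟩ = √(1440/7)·(-1/24) = -0.597614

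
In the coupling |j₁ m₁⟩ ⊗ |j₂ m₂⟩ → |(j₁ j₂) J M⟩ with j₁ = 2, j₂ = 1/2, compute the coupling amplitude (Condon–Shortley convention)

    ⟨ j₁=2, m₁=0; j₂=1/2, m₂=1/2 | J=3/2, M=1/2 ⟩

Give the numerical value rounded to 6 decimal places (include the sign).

√[4·1!3!0!/5! · 2!2!1!0!2!1!] = √(8/5)
  +(−1)^1/∏(1,0,1,0,2,0)! = -1/2  (running -1/2)
⟨..|..⟩ = √(8/5)·(-1/2) = -0.632456

−√(2/5) ≈ -0.632456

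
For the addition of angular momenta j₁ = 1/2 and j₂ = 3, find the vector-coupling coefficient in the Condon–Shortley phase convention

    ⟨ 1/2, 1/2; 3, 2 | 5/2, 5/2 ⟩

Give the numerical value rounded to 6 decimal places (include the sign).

triangle: 1!*0!*5!/7! = 120/5040
(j±m)!: 1!*0!*5!*1!*5!*0! = 14400
prefactor² = (2J+1)*Δ*N² = 14400/7
  k=0: +1/(0!*1!*0!*5!*0!*0!) = 1/120
Σ = 1/120  ⇒  CG² = 14400/7*1/120² = 1/7
CG = +√(1/7) = +0.377964

+0.377964  (= +√(1/7))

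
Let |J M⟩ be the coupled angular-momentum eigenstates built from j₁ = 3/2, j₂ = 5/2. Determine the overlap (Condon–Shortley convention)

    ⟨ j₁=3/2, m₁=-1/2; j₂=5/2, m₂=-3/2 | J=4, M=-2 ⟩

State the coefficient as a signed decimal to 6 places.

triangle: 0!×3!×5!/9! = 720/362880
(j±m)!: 1!×2!×1!×4!×2!×6! = 69120
prefactor² = (2J+1)×Δ×N² = 8640/7
  k=0: +1/(0!×0!×2!×1!×1!×4!) = 1/48
Σ = 1/48  ⇒  CG² = 8640/7×1/48² = 15/28
CG = +√(15/28) = +0.731925

+0.731925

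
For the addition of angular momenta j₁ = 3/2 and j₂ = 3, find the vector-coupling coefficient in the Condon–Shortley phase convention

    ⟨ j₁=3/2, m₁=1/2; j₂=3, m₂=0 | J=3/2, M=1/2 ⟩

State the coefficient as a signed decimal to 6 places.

√[4·3!0!3!/7! · 2!1!3!3!2!1!] = √(144/35)
  +(−1)^1/∏(1,2,0,2,0,1)! = -1/4  (running -1/4)
⟨..|..⟩ = √(144/35)·(-1/4) = -0.507093

−√(9/35) = -0.507093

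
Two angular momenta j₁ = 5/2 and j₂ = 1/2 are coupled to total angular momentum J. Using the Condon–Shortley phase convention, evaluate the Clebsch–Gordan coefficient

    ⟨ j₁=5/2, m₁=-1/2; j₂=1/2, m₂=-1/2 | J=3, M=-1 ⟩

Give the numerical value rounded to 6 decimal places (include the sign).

+√(2/3) ≈ +0.816497

triangle: 0!*5!*1!/7! = 120/5040
(j±m)!: 2!*3!*0!*1!*2!*4! = 576
prefactor² = (2J+1)*Δ*N² = 96
  k=0: +1/(0!*0!*3!*0!*2!*1!) = 1/12
Σ = 1/12  ⇒  CG² = 96*1/12² = 2/3
CG = +√(2/3) = +0.816497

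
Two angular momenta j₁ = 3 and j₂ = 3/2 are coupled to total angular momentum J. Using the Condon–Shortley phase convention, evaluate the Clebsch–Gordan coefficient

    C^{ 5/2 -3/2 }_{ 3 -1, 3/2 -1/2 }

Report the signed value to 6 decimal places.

triangle: 2!×4!×1!/8! = 48/40320
(j±m)!: 2!×4!×1!×2!×1!×4! = 2304
prefactor² = (2J+1)×Δ×N² = 576/35
  k=0: +1/(0!×2!×4!×1!×0!×0!) = 1/48
  k=1: −1/(1!×1!×3!×0!×1!×1!) = -1/6
Σ = -7/48  ⇒  CG² = 576/35×(-7/48)² = 7/20
CG = −√(7/20) = -0.591608

-0.591608  (= −√(7/20))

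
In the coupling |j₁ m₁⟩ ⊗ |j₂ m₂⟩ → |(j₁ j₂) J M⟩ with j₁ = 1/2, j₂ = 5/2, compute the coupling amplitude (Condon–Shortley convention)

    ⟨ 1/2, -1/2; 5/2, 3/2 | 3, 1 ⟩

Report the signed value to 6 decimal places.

j₁+j₂−J=0  J+j₁−j₂=1  J−j₁+j₂=5  j₁+j₂+J+1=7
(j₁±m₁, j₂±m₂, J±M) = (0,1,4,1,4,2)
P² = 192
sum k=0..0:
  [0] +1/24 = 1/24
S = 1/24
C² = P²·S² = 1/3 ; C = +0.577350

+0.577350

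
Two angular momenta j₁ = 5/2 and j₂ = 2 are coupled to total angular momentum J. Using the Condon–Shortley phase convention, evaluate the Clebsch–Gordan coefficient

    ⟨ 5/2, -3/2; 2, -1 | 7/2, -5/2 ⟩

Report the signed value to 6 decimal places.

-0.125988  (= −√(1/63))

j₁+j₂−J=1  J+j₁−j₂=4  J−j₁+j₂=3  j₁+j₂+J+1=9
(j₁±m₁, j₂±m₂, J±M) = (1,4,1,3,1,6)
P² = 2304/7
sum k=0..1:
  [0] +1/48 = 1/48
  [1] −1/36 = -1/36
S = -1/144
C² = P²·S² = 1/63 ; C = -0.125988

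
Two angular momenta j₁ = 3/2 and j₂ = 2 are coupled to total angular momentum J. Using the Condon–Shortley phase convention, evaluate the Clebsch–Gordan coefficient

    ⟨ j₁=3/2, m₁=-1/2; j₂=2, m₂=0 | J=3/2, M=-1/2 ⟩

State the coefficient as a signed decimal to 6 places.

-0.447214  (= −√(1/5))

j₁+j₂−J=2  J+j₁−j₂=1  J−j₁+j₂=2  j₁+j₂+J+1=6
(j₁±m₁, j₂±m₂, J±M) = (1,2,2,2,1,2)
P² = 16/45
sum k=1..2:
  [1] −1/1 = -1
  [2] +1/4 = 1/4
S = -3/4
C² = P²·S² = 1/5 ; C = -0.447214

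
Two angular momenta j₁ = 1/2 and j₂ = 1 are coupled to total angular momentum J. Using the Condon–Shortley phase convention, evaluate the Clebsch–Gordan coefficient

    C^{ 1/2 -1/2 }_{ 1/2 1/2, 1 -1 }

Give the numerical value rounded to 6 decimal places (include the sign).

+√(2/3) ≈ +0.816497

triangle: 1!×0!×1!/3! = 1/6
(j±m)!: 1!×0!×0!×2!×0!×1! = 2
prefactor² = (2J+1)×Δ×N² = 2/3
  k=0: +1/(0!×1!×0!×0!×0!×1!) = 1
Σ = 1  ⇒  CG² = 2/3×1² = 2/3
CG = +√(2/3) = +0.816497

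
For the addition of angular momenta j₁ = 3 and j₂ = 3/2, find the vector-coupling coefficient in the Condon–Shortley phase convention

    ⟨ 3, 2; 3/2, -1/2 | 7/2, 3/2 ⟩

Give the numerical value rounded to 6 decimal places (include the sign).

+0.654654

√[8·1!5!2!/9! · 5!1!1!2!5!2!] = √(6400/21)
  +(−1)^0/∏(0,1,1,1,4,1)! = 1/24  (running 1/24)
  +(−1)^1/∏(1,0,0,0,5,2)! = -1/240  (running 3/80)
⟨..|..⟩ = √(6400/21)·(3/80) = +0.654654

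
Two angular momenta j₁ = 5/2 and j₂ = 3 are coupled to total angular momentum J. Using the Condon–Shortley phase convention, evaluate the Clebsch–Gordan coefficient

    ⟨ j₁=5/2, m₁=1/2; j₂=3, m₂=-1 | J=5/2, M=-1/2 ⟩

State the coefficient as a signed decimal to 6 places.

triangle: 3!·2!·3!/9! = 72/362880
(j±m)!: 3!·2!·2!·4!·2!·3! = 6912
prefactor² = (2J+1)·Δ·N² = 288/35
  k=0: +1/(0!·3!·2!·2!·0!·1!) = 1/24
  k=1: −1/(1!·2!·1!·1!·1!·2!) = -1/4
  k=2: +1/(2!·1!·0!·0!·2!·3!) = 1/24
Σ = -1/6  ⇒  CG² = 288/35·(-1/6)² = 8/35
CG = −√(8/35) = -0.478091

-0.478091  (= −√(8/35))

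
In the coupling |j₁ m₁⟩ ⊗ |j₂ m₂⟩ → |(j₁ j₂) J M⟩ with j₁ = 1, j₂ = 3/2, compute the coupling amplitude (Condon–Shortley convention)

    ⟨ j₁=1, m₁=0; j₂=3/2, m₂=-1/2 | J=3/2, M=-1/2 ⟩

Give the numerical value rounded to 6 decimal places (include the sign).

√[4·1!1!2!/5! · 1!1!1!2!1!2!] = √(4/15)
  +(−1)^0/∏(0,1,1,1,0,1)! = 1  (running 1)
  +(−1)^1/∏(1,0,0,0,1,2)! = -1/2  (running 1/2)
⟨..|..⟩ = √(4/15)·(1/2) = +0.258199

+√(1/15) = +0.258199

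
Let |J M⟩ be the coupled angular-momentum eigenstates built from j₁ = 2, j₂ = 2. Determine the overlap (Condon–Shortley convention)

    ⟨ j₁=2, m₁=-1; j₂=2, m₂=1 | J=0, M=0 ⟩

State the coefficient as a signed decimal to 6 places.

j₁+j₂−J=4  J+j₁−j₂=0  J−j₁+j₂=0  j₁+j₂+J+1=5
(j₁±m₁, j₂±m₂, J±M) = (1,3,3,1,0,0)
P² = 36/5
sum k=3..3:
  [3] −1/6 = -1/6
S = -1/6
C² = P²·S² = 1/5 ; C = -0.447214

-0.447214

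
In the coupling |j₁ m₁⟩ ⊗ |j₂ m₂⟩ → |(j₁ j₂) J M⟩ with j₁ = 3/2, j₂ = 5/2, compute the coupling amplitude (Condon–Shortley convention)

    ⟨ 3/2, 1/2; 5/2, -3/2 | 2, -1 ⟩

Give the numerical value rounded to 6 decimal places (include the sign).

triangle: 2!*1!*3!/7! = 12/5040
(j±m)!: 2!*1!*1!*4!*1!*3! = 288
prefactor² = (2J+1)*Δ*N² = 24/7
  k=0: +1/(0!*2!*1!*1!*0!*2!) = 1/4
  k=1: −1/(1!*1!*0!*0!*1!*3!) = -1/6
Σ = 1/12  ⇒  CG² = 24/7*1/12² = 1/42
CG = +√(1/42) = +0.154303

+√(1/42) ≈ +0.154303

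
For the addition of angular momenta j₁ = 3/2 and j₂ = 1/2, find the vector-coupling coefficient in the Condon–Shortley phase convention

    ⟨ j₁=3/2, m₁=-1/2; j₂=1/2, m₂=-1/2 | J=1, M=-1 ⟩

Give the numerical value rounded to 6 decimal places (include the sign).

√[3·1!2!0!/4! · 1!2!0!1!0!2!] = √(1)
  +(−1)^0/∏(0,1,2,0,0,0)! = 1/2  (running 1/2)
⟨..|..⟩ = √(1)·(1/2) = +0.500000

+√(1/4) = +0.500000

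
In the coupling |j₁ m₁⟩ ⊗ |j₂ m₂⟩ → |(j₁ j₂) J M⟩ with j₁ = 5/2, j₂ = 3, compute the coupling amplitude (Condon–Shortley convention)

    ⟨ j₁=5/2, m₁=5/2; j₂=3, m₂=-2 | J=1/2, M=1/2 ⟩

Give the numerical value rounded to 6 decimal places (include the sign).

triangle: 5!×0!×1!/7! = 120/5040
(j±m)!: 5!×0!×1!×5!×1!×0! = 14400
prefactor² = (2J+1)×Δ×N² = 4800/7
  k=0: +1/(0!×5!×0!×1!×0!×0!) = 1/120
Σ = 1/120  ⇒  CG² = 4800/7×1/120² = 1/21
CG = +√(1/21) = +0.218218

+√(1/21) ≈ +0.218218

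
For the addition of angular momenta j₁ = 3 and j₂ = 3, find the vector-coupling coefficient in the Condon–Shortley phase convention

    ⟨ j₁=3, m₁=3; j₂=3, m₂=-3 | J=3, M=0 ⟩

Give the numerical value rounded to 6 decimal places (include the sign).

triangle: 3!*3!*3!/10! = 216/3628800
(j±m)!: 6!*0!*0!*6!*3!*3! = 18662400
prefactor² = (2J+1)*Δ*N² = 7776
  k=0: +1/(0!*3!*0!*0!*3!*3!) = 1/216
Σ = 1/216  ⇒  CG² = 7776*1/216² = 1/6
CG = +√(1/6) = +0.408248

+√(1/6) ≈ +0.408248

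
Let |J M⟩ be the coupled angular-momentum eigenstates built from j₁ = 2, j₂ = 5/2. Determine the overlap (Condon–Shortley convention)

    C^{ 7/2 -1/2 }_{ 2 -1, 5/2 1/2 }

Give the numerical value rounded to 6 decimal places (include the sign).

-0.557773

triangle: 1!*3!*4!/9! = 144/362880
(j±m)!: 1!*3!*3!*2!*3!*4! = 10368
prefactor² = (2J+1)*Δ*N² = 1152/35
  k=0: +1/(0!*1!*3!*3!*0!*1!) = 1/36
  k=1: −1/(1!*0!*2!*2!*1!*2!) = -1/8
Σ = -7/72  ⇒  CG² = 1152/35*(-7/72)² = 14/45
CG = −√(14/45) = -0.557773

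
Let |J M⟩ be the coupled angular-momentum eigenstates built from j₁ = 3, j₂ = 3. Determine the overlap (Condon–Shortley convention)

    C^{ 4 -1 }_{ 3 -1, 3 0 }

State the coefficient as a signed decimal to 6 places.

-0.312094  (= −√(15/154))

j₁+j₂−J=2  J+j₁−j₂=4  J−j₁+j₂=4  j₁+j₂+J+1=11
(j₁±m₁, j₂±m₂, J±M) = (2,4,3,3,3,5)
P² = 124416/385
sum k=0..2:
  [0] +1/288 = 1/288
  [1] −1/24 = -1/24
  [2] +1/48 = 1/48
S = -5/288
C² = P²·S² = 15/154 ; C = -0.312094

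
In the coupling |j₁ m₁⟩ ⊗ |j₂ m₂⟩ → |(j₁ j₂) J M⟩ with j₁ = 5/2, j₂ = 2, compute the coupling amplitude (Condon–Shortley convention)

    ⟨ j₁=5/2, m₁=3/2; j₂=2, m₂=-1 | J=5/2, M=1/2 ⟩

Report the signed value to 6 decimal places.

√[6·2!3!2!/8! · 4!1!1!3!3!2!] = √(216/35)
  +(−1)^0/∏(0,2,1,1,2,1)! = 1/4  (running 1/4)
  +(−1)^1/∏(1,1,0,0,3,2)! = -1/12  (running 1/6)
⟨..|..⟩ = √(216/35)·(1/6) = +0.414039

+0.414039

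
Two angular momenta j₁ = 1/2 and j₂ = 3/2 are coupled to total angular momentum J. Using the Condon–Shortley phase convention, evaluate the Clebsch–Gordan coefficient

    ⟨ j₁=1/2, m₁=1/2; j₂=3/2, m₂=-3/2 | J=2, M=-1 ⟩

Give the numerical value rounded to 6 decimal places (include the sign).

+0.500000

triangle: 0!·1!·3!/5! = 6/120
(j±m)!: 1!·0!·0!·3!·1!·3! = 36
prefactor² = (2J+1)·Δ·N² = 9
  k=0: +1/(0!·0!·0!·0!·1!·3!) = 1/6
Σ = 1/6  ⇒  CG² = 9·1/6² = 1/4
CG = +√(1/4) = +0.500000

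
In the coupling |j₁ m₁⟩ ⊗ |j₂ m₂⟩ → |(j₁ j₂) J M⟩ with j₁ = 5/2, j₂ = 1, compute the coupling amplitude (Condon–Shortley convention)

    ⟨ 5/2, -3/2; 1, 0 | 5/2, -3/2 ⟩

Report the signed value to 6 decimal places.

-0.507093  (= −√(9/35))

j₁+j₂−J=1  J+j₁−j₂=4  J−j₁+j₂=1  j₁+j₂+J+1=7
(j₁±m₁, j₂±m₂, J±M) = (1,4,1,1,1,4)
P² = 576/35
sum k=0..1:
  [0] +1/24 = 1/24
  [1] −1/6 = -1/6
S = -1/8
C² = P²·S² = 9/35 ; C = -0.507093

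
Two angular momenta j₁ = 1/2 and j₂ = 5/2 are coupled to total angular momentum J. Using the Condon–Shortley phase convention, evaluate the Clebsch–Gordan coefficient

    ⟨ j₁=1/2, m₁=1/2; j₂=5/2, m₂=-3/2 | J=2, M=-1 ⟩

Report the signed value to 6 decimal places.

√[5·1!0!4!/6! · 1!0!1!4!1!3!] = √(24)
  +(−1)^0/∏(0,1,0,1,0,3)! = 1/6  (running 1/6)
⟨..|..⟩ = √(24)·(1/6) = +0.816497

+0.816497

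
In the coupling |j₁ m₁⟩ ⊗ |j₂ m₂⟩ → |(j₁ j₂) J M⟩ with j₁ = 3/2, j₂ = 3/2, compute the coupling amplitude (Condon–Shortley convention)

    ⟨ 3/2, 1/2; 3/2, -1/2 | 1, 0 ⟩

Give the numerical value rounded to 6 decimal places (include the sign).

-0.223607  (= −√(1/20))

j₁+j₂−J=2  J+j₁−j₂=1  J−j₁+j₂=1  j₁+j₂+J+1=5
(j₁±m₁, j₂±m₂, J±M) = (2,1,1,2,1,1)
P² = 1/5
sum k=0..1:
  [0] +1/2 = 1/2
  [1] −1/1 = -1
S = -1/2
C² = P²·S² = 1/20 ; C = -0.223607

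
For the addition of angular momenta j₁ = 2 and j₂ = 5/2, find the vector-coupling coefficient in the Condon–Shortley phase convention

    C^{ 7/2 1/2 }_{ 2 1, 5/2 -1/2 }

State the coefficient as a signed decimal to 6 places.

√[8·1!3!4!/9! · 3!1!2!3!4!3!] = √(1152/35)
  +(−1)^0/∏(0,1,1,2,2,2)! = 1/8  (running 1/8)
  +(−1)^1/∏(1,0,0,1,3,3)! = -1/36  (running 7/72)
⟨..|..⟩ = √(1152/35)·(7/72) = +0.557773

+√(14/45) = +0.557773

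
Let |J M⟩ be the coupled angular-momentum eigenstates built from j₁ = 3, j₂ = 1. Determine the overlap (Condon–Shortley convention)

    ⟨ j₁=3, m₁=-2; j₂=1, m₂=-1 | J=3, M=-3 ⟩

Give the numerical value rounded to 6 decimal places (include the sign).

triangle: 1!*5!*1!/8! = 120/40320
(j±m)!: 1!*5!*0!*2!*0!*6! = 172800
prefactor² = (2J+1)*Δ*N² = 3600
  k=0: +1/(0!*1!*5!*0!*0!*1!) = 1/120
Σ = 1/120  ⇒  CG² = 3600*1/120² = 1/4
CG = +√(1/4) = +0.500000

+0.500000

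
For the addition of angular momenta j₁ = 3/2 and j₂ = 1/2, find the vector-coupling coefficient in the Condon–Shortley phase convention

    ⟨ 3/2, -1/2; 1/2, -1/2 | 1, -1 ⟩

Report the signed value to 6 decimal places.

√[3·1!2!0!/4! · 1!2!0!1!0!2!] = √(1)
  +(−1)^0/∏(0,1,2,0,0,0)! = 1/2  (running 1/2)
⟨..|..⟩ = √(1)·(1/2) = +0.500000

+√(1/4) = +0.500000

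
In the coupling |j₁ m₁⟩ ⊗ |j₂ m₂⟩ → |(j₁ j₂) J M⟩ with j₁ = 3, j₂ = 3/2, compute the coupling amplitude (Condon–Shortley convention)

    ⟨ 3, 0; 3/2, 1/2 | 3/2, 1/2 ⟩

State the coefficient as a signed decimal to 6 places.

+√(9/35) = +0.507093

triangle: 3!×3!×0!/7! = 36/5040
(j±m)!: 3!×3!×2!×1!×2!×1! = 144
prefactor² = (2J+1)×Δ×N² = 144/35
  k=2: +1/(2!×1!×1!×0!×2!×0!) = 1/4
Σ = 1/4  ⇒  CG² = 144/35×1/4² = 9/35
CG = +√(9/35) = +0.507093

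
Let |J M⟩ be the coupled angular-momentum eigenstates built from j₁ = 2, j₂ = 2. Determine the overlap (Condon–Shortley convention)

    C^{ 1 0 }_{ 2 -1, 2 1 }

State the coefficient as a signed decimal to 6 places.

+√(1/10) = +0.316228

j₁+j₂−J=3  J+j₁−j₂=1  J−j₁+j₂=1  j₁+j₂+J+1=6
(j₁±m₁, j₂±m₂, J±M) = (1,3,3,1,1,1)
P² = 9/10
sum k=2..3:
  [2] +1/2 = 1/2
  [3] −1/6 = -1/6
S = 1/3
C² = P²·S² = 1/10 ; C = +0.316228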